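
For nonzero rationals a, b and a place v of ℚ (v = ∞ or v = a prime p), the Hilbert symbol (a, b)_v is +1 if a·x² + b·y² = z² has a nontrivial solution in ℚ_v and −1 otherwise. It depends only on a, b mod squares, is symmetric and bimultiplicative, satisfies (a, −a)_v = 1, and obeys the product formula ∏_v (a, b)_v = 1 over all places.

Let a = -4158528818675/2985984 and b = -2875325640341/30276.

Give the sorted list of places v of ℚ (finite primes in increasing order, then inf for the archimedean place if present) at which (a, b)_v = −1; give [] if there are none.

(a, b) ≡ (-239723, -1678061) mod (ℚ^×)²; places V = {2, 3, 5, 7, 11, 17, 19, 29, 31, 37, ∞}.
(a,b)_7: α=4, u≡6; β=3, v≡3 (mod 7); (6|7)=-1, (3|7)=-1; sign (−1)^0·-1^3·-1^4 = -1.
(a,b)_37: α=1, u≡16; β=1, v≡21 (mod 37); (16|37)=+1, (21|37)=+1; sign (−1)^0·+1^1·+1^1 = +1.
(a,b)_17: α=2, u≡6; β=2, v≡2 (mod 17); (6|17)=-1, (2|17)=+1; sign (−1)^0·-1^2·+1^2 = +1.
(a,b)_31: α=1, u≡21; β=1, v≡11 (mod 31); (21|31)=-1, (11|31)=-1; sign (−1)^1·-1^1·-1^1 = -1.
(a,b)_29: α=0, u≡16; β=-2, v≡1 (mod 29); (16|29)=+1, (1|29)=+1; sign (−1)^0·+1^-2·+1^0 = +1.
(a,b)_5: α=2, u≡2; β=0, v≡4 (mod 5); (2|5)=-1, (4|5)=+1; sign (−1)^0·-1^0·+1^2 = +1.
(a,b)_19: α=1, u≡3; β=1, v≡18 (mod 19); (3|19)=-1, (18|19)=-1; sign (−1)^1·-1^1·-1^1 = -1.
(a,b)_2: α=-12, β=-2; u≡5, v≡3 (mod 8); ε(u)ε(v)=0·1, αω(v)=-12·1, βω(u)=-2·1; sum ≡ 0  ⇒  +1.
(a,b)_11: α=1, u≡1; β=3, v≡8 (mod 11); (1|11)=+1, (8|11)=-1; sign (−1)^1·+1^3·-1^1 = +1.
(a,b)_3: α=-6, u≡1; β=-2, v≡1 (mod 3); (1|3)=+1, (1|3)=+1; sign (−1)^0·+1^-2·+1^-6 = +1.
(a,b)_∞: sgn(-239723)=−, sgn(-1678061)=−, so -1.
|Ram(-239723, -1678061)| = 4, even; anisotropic at {7, 19, 31, ∞}.

[7, 19, 31, inf]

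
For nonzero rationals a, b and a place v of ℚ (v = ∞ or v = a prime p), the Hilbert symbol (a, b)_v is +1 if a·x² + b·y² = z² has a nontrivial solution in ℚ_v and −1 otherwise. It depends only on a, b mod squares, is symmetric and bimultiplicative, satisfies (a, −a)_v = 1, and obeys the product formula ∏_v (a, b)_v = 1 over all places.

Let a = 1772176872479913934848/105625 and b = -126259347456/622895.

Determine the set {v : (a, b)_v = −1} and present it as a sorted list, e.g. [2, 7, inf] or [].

Mod squares: a ≡ 2, b ≡ -5005. Check v ∈ {∞, 2, 3, 5, 7, 11, 13, 31, 37}.
v=5: a=5^-4·(≡2), b=5^-1·(≡1) mod 5; (2|5)=-1, (1|5)=+1; (−1)^{-4·-1·2}·(-1)^-1·(+1)^-4 = -1.
v=31: a=31^2·(≡28), b=31^2·(≡3) mod 31; (28|31)=+1, (3|31)=-1; (−1)^{2·2·15}·(+1)^2·(-1)^2 = +1.
v=2: v_2(a)=37, v_2(b)=14; units ≡ 1, 3 (mod 8); ε·ε+αω+βω = 0·1+37·1+14·0 ≡ 1  ⇒  (a,b)_2 = -1.
v=∞: 2 > 0 and -5005 < 0  ⇒  (a,b)_∞ = +1.
v=7: a=7^0·(≡1), b=7^-1·(≡3) mod 7; (1|7)=+1, (3|7)=-1; (−1)^{0·-1·3}·(+1)^-1·(-1)^0 = +1.
v=37: a=37^2·(≡14), b=37^-2·(≡3) mod 37; (14|37)=-1, (3|37)=+1; (−1)^{2·-2·18}·(-1)^-2·(+1)^2 = +1.
v=3: a=3^4·(≡2), b=3^6·(≡2) mod 3; (2|3)=-1, (2|3)=-1; (−1)^{4·6·1}·(-1)^6·(-1)^4 = +1.
v=13: a=13^-2·(≡8), b=13^-1·(≡7) mod 13; (8|13)=-1, (7|13)=-1; (−1)^{-2·-1·6}·(-1)^-1·(-1)^-2 = -1.
v=11: a=11^2·(≡7), b=11^1·(≡8) mod 11; (7|11)=-1, (8|11)=-1; (−1)^{2·1·5}·(-1)^1·(-1)^2 = -1.
|Ram(2, -5005)| = 4, even; anisotropic at {2, 5, 11, 13}.

[2, 5, 11, 13]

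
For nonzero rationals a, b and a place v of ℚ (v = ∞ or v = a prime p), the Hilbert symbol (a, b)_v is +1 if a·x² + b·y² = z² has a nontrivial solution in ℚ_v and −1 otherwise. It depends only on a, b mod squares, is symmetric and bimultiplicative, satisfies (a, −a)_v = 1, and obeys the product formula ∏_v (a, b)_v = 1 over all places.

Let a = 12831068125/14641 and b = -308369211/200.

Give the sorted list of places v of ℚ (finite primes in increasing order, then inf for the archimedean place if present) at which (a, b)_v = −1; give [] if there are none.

[2, 53]

(a, b) ≡ (56869, -219558) mod (ℚ^×)²; places V = {2, 3, 5, 11, 19, 23, 29, 37, 43, 53, ∞}.
(a,b)_53: α=1, u≡4; β=2, v≡19 (mod 53); (4|53)=+1, (19|53)=-1; sign (−1)^0·+1^2·-1^1 = -1.
(a,b)_3: α=0, u≡1; β=1, v≡2 (mod 3); (1|3)=+1, (2|3)=-1; sign (−1)^0·+1^1·-1^0 = +1.
(a,b)_2: α=0, β=-3; u≡5, v≡5 (mod 8); ε(u)ε(v)=0·0, αω(v)=0·1, βω(u)=-3·1; sum ≡ 1  ⇒  -1.
(a,b)_23: α=0, u≡18; β=1, v≡15 (mod 23); (18|23)=+1, (15|23)=-1; sign (−1)^0·+1^1·-1^0 = +1.
(a,b)_11: α=-4, u≡7; β=0, v≡2 (mod 11); (7|11)=-1, (2|11)=-1; sign (−1)^0·-1^0·-1^-4 = +1.
(a,b)_∞: sgn(56869)=+, sgn(-219558)=−, so +1.
(a,b)_29: α=1, u≡21; β=0, v≡20 (mod 29); (21|29)=-1, (20|29)=+1; sign (−1)^0·-1^0·+1^1 = +1.
(a,b)_43: α=0, u≡31; β=1, v≡35 (mod 43); (31|43)=+1, (35|43)=+1; sign (−1)^0·+1^1·+1^0 = +1.
(a,b)_37: α=1, u≡22; β=1, v≡31 (mod 37); (22|37)=-1, (31|37)=-1; sign (−1)^0·-1^1·-1^1 = +1.
(a,b)_5: α=4, u≡4; β=-2, v≡3 (mod 5); (4|5)=+1, (3|5)=-1; sign (−1)^0·+1^-2·-1^4 = +1.
(a,b)_19: α=2, u≡10; β=0, v≡1 (mod 19); (10|19)=-1, (1|19)=+1; sign (−1)^0·-1^0·+1^2 = +1.
(56869, -219558 / ℚ) ramifies at {2, 53}: a division algebra.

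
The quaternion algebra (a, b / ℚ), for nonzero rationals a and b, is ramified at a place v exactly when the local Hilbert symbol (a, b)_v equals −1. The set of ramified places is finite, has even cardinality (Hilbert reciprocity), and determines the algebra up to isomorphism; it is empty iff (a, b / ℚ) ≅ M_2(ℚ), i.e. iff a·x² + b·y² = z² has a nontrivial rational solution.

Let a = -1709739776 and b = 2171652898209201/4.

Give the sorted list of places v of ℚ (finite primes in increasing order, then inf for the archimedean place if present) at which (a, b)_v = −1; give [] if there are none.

(a, b) ≡ (-6678671, 5631281161) mod (ℚ^×)²; places V = {2, 3, 11, 17, 19, 23, 29, 31, 41, 43, ∞}.
(a,b)_41: α=0, u≡35; β=1, v≡18 (mod 41); (35|41)=-1, (18|41)=+1; sign (−1)^0·-1^1·+1^0 = -1.
(a,b)_∞: sgn(-6678671)=−, sgn(5631281161)=+, so +1.
(a,b)_31: α=1, u≡10; β=1, v≡7 (mod 31); (10|31)=+1, (7|31)=+1; sign (−1)^1·+1^1·+1^1 = -1.
(a,b)_19: α=1, u≡14; β=1, v≡2 (mod 19); (14|19)=-1, (2|19)=-1; sign (−1)^1·-1^1·-1^1 = -1.
(a,b)_29: α=1, u≡21; β=1, v≡16 (mod 29); (21|29)=-1, (16|29)=+1; sign (−1)^0·-1^1·+1^1 = -1.
(a,b)_23: α=1, u≡17; β=2, v≡9 (mod 23); (17|23)=-1, (9|23)=+1; sign (−1)^0·-1^2·+1^1 = +1.
(a,b)_3: α=0, u≡1; β=6, v≡1 (mod 3); (1|3)=+1, (1|3)=+1; sign (−1)^0·+1^6·+1^0 = +1.
(a,b)_2: α=8, β=-2; u≡1, v≡1 (mod 8); ε(u)ε(v)=0·0, αω(v)=8·0, βω(u)=-2·0; sum ≡ 0  ⇒  +1.
(a,b)_17: α=1, u≡7; β=1, v≡1 (mod 17); (7|17)=-1, (1|17)=+1; sign (−1)^0·-1^1·+1^1 = -1.
(a,b)_43: α=0, u≡37; β=1, v≡15 (mod 43); (37|43)=-1, (15|43)=+1; sign (−1)^0·-1^1·+1^0 = -1.
(a,b)_11: α=0, u≡3; β=1, v≡6 (mod 11); (3|11)=+1, (6|11)=-1; sign (−1)^0·+1^1·-1^0 = +1.
|Ram(-6678671, 5631281161)| = 6, even; anisotropic at {17, 19, 29, 31, 41, 43}.

[17, 19, 29, 31, 41, 43]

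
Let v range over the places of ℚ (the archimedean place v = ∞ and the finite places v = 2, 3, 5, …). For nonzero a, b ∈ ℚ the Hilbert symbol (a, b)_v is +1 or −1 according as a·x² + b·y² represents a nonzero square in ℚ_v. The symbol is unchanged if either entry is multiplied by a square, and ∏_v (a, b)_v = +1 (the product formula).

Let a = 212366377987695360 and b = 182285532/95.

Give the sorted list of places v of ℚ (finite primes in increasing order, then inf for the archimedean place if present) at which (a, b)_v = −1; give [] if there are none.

(a, b) ≡ (435, 3975465) mod (ℚ^×)²; places V = {2, 3, 5, 11, 13, 19, 29, 37, ∞}.
(a,b)_37: α=2, u≡36; β=1, v≡27 (mod 37); (36|37)=+1, (27|37)=+1; sign (−1)^0·+1^1·+1^2 = +1.
(a,b)_2: α=8, β=2; u≡3, v≡1 (mod 8); ε(u)ε(v)=1·0, αω(v)=8·0, βω(u)=2·1; sum ≡ 0  ⇒  +1.
(a,b)_13: α=2, u≡6; β=1, v≡2 (mod 13); (6|13)=-1, (2|13)=-1; sign (−1)^0·-1^1·-1^2 = -1.
(a,b)_29: α=3, u≡12; β=1, v≡2 (mod 29); (12|29)=-1, (2|29)=-1; sign (−1)^0·-1^1·-1^3 = +1.
(a,b)_∞: sgn(435)=+, sgn(3975465)=+, so +1.
(a,b)_19: α=0, u≡11; β=-1, v≡9 (mod 19); (11|19)=+1, (9|19)=+1; sign (−1)^0·+1^-1·+1^0 = +1.
(a,b)_5: α=1, u≡2; β=-1, v≡3 (mod 5); (2|5)=-1, (3|5)=-1; sign (−1)^0·-1^-1·-1^1 = +1.
(a,b)_3: α=5, u≡1; β=3, v≡1 (mod 3); (1|3)=+1, (1|3)=+1; sign (−1)^1·+1^3·+1^5 = -1.
(a,b)_11: α=2, u≡6; β=2, v≡6 (mod 11); (6|11)=-1, (6|11)=-1; sign (−1)^0·-1^2·-1^2 = +1.
Ram(435, 3975465) = {3, 13}; no ℚ_3-point on the conic.

[3, 13]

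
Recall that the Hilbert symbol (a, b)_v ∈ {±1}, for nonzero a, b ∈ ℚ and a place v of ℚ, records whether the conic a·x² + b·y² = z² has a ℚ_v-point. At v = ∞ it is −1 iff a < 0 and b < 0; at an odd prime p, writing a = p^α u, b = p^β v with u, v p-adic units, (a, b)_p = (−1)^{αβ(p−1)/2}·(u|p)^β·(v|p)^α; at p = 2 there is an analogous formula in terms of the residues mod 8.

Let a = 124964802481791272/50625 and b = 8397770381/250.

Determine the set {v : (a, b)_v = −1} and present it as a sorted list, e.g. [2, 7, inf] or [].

Mod squares: a ≡ 2618, b ≡ 290. Check v ∈ {∞, 2, 3, 5, 7, 11, 13, 17, 29}.
v=7: a=7^5·(≡6), b=7^2·(≡5) mod 7; (6|7)=-1, (5|7)=-1; (−1)^{5·2·3}·(-1)^2·(-1)^5 = -1.
v=∞: 2618 > 0 and 290 > 0  ⇒  (a,b)_∞ = +1.
v=5: a=5^-4·(≡2), b=5^-3·(≡3) mod 5; (2|5)=-1, (3|5)=-1; (−1)^{-4·-3·2}·(-1)^-3·(-1)^-4 = -1.
v=17: a=17^3·(≡1), b=17^2·(≡4) mod 17; (1|17)=+1, (4|17)=+1; (−1)^{3·2·8}·(+1)^2·(+1)^3 = +1.
v=2: v_2(a)=3, v_2(b)=-1; units ≡ 5, 1 (mod 8); ε·ε+αω+βω = 0·0+3·0+-1·1 ≡ 1  ⇒  (a,b)_2 = -1.
v=11: a=11^3·(≡8), b=11^2·(≡3) mod 11; (8|11)=-1, (3|11)=+1; (−1)^{3·2·5}·(-1)^2·(+1)^3 = +1.
v=13: a=13^2·(≡6), b=13^2·(≡3) mod 13; (6|13)=-1, (3|13)=+1; (−1)^{2·2·6}·(-1)^2·(+1)^2 = +1.
v=3: a=3^-4·(≡2), b=3^0·(≡2) mod 3; (2|3)=-1, (2|3)=-1; (−1)^{-4·0·1}·(-1)^0·(-1)^-4 = +1.
v=29: a=29^2·(≡21), b=29^1·(≡2) mod 29; (21|29)=-1, (2|29)=-1; (−1)^{2·1·14}·(-1)^1·(-1)^2 = -1.
|Ram(2618, 290)| = 4, even; anisotropic at {2, 5, 7, 29}.

[2, 5, 7, 29]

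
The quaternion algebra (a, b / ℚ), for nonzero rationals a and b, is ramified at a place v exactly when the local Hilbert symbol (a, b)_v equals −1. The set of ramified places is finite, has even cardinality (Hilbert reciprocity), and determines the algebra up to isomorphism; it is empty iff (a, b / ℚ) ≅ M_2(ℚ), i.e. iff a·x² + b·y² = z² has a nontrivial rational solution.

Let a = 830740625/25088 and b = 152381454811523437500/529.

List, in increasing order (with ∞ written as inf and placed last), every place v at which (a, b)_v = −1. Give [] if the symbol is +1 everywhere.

(a, b) ≡ (130, 143) mod (ℚ^×)²; places V = {2, 3, 5, 7, 11, 13, 23, ∞}.
(a,b)_3: α=0, u≡1; β=2, v≡2 (mod 3); (1|3)=+1, (2|3)=-1; sign (−1)^0·+1^2·-1^0 = +1.
(a,b)_23: α=0, u≡11; β=-2, v≡7 (mod 23); (11|23)=-1, (7|23)=-1; sign (−1)^0·-1^-2·-1^0 = +1.
(a,b)_2: α=-9, β=2; u≡1, v≡7 (mod 8); ε(u)ε(v)=0·1, αω(v)=-9·0, βω(u)=2·0; sum ≡ 0  ⇒  +1.
(a,b)_13: α=3, u≡3; β=3, v≡7 (mod 13); (3|13)=+1, (7|13)=-1; sign (−1)^0·+1^3·-1^3 = -1.
(a,b)_∞: sgn(130)=+, sgn(143)=+, so +1.
(a,b)_11: α=2, u≡1; β=5, v≡8 (mod 11); (1|11)=+1, (8|11)=-1; sign (−1)^0·+1^5·-1^2 = +1.
(a,b)_7: α=-2, u≡1; β=2, v≡3 (mod 7); (1|7)=+1, (3|7)=-1; sign (−1)^0·+1^2·-1^-2 = +1.
(a,b)_5: α=5, u≡4; β=12, v≡2 (mod 5); (4|5)=+1, (2|5)=-1; sign (−1)^0·+1^12·-1^5 = -1.
Ram(130, 143) = {5, 13}; no ℚ_5-point on the conic.

[5, 13]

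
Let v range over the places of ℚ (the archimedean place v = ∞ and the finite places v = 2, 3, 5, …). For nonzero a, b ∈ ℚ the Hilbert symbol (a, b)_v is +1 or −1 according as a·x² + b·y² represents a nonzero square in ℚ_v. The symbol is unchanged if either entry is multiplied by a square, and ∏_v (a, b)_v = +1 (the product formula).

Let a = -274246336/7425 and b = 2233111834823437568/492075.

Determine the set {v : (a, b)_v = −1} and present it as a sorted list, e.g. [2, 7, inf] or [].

[7, 11]

Mod squares: a ≡ -3003, b ≡ 231. Check v ∈ {∞, 2, 3, 5, 7, 11, 13, 31}.
v=11: a=11^-1·(≡8), b=11^3·(≡10) mod 11; (8|11)=-1, (10|11)=-1; (−1)^{-1·3·5}·(-1)^3·(-1)^-1 = -1.
v=5: a=5^-2·(≡2), b=5^-2·(≡1) mod 5; (2|5)=-1, (1|5)=+1; (−1)^{-2·-2·2}·(-1)^-2·(+1)^-2 = +1.
v=31: a=31^2·(≡20), b=31^2·(≡16) mod 31; (20|31)=+1, (16|31)=+1; (−1)^{2·2·15}·(+1)^2·(+1)^2 = +1.
v=3: a=3^-3·(≡1), b=3^-9·(≡2) mod 3; (1|3)=+1, (2|3)=-1; (−1)^{-3·-9·1}·(+1)^-9·(-1)^-3 = +1.
v=7: a=7^3·(≡6), b=7^9·(≡5) mod 7; (6|7)=-1, (5|7)=-1; (−1)^{3·9·3}·(-1)^9·(-1)^3 = -1.
v=13: a=13^1·(≡4), b=13^2·(≡9) mod 13; (4|13)=+1, (9|13)=+1; (−1)^{1·2·6}·(+1)^2·(+1)^1 = +1.
v=∞: -3003 < 0 and 231 > 0  ⇒  (a,b)_∞ = +1.
v=2: v_2(a)=6, v_2(b)=8; units ≡ 5, 7 (mod 8); ε·ε+αω+βω = 0·1+6·0+8·1 ≡ 0  ⇒  (a,b)_2 = +1.
|Ram(-3003, 231)| = 2, even; anisotropic at {7, 11}.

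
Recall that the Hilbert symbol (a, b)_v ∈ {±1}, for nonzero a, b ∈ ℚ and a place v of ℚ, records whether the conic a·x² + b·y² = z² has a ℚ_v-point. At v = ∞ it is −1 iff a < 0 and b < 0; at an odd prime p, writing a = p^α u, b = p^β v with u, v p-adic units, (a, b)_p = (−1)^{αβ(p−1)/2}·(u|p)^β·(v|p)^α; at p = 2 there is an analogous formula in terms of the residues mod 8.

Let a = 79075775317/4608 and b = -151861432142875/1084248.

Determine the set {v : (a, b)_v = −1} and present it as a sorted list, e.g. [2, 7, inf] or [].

[2, 43]

(a, b) ≡ (27434, -137170) mod (ℚ^×)²; places V = {2, 3, 5, 7, 11, 13, 29, 37, 43, ∞}.
(a,b)_7: α=8, u≡2; β=8, v≡2 (mod 7); (2|7)=+1, (2|7)=+1; sign (−1)^0·+1^8·+1^8 = +1.
(a,b)_43: α=1, u≡40; β=1, v≡35 (mod 43); (40|43)=+1, (35|43)=+1; sign (−1)^1·+1^1·+1^1 = -1.
(a,b)_∞: sgn(27434)=+, sgn(-137170)=−, so +1.
(a,b)_2: α=-9, β=-3; u≡5, v≡7 (mod 8); ε(u)ε(v)=0·1, αω(v)=-9·0, βω(u)=-3·1; sum ≡ 1  ⇒  -1.
(a,b)_3: α=-2, u≡2; β=-2, v≡2 (mod 3); (2|3)=-1, (2|3)=-1; sign (−1)^0·-1^-2·-1^-2 = +1.
(a,b)_5: α=0, u≡4; β=3, v≡4 (mod 5); (4|5)=+1, (4|5)=+1; sign (−1)^0·+1^3·+1^0 = +1.
(a,b)_13: α=0, u≡1; β=2, v≡7 (mod 13); (1|13)=+1, (7|13)=-1; sign (−1)^0·+1^2·-1^0 = +1.
(a,b)_29: α=1, u≡8; β=1, v≡14 (mod 29); (8|29)=-1, (14|29)=-1; sign (−1)^0·-1^1·-1^1 = +1.
(a,b)_37: α=0, u≡29; β=-2, v≡16 (mod 37); (29|37)=-1, (16|37)=+1; sign (−1)^0·-1^-2·+1^0 = +1.
(a,b)_11: α=1, u≡8; β=-1, v≡5 (mod 11); (8|11)=-1, (5|11)=+1; sign (−1)^1·-1^-1·+1^1 = +1.
|Ram(27434, -137170)| = 2, even; anisotropic at {2, 43}.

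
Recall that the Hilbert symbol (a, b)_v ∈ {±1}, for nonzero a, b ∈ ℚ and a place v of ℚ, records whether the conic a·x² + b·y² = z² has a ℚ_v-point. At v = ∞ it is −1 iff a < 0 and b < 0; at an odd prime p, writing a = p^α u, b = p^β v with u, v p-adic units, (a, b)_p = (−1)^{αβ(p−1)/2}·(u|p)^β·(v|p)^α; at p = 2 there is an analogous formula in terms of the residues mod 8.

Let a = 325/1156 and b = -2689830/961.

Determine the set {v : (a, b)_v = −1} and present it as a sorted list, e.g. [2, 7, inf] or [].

Mod squares: a ≡ 13, b ≡ -2470. Check v ∈ {∞, 2, 3, 5, 11, 13, 17, 19, 31}.
v=19: a=19^0·(≡12), b=19^1·(≡12) mod 19; (12|19)=-1, (12|19)=-1; (−1)^{0·1·9}·(-1)^1·(-1)^0 = -1.
v=17: a=17^-2·(≡9), b=17^0·(≡7) mod 17; (9|17)=+1, (7|17)=-1; (−1)^{-2·0·8}·(+1)^0·(-1)^-2 = +1.
v=∞: 13 > 0 and -2470 < 0  ⇒  (a,b)_∞ = +1.
v=2: v_2(a)=-2, v_2(b)=1; units ≡ 5, 5 (mod 8); ε·ε+αω+βω = 0·0+-2·1+1·1 ≡ 1  ⇒  (a,b)_2 = -1.
v=3: a=3^0·(≡1), b=3^2·(≡2) mod 3; (1|3)=+1, (2|3)=-1; (−1)^{0·2·1}·(+1)^2·(-1)^0 = +1.
v=31: a=31^0·(≡12), b=31^-2·(≡9) mod 31; (12|31)=-1, (9|31)=+1; (−1)^{0·-2·15}·(-1)^-2·(+1)^0 = +1.
v=5: a=5^2·(≡3), b=5^1·(≡4) mod 5; (3|5)=-1, (4|5)=+1; (−1)^{2·1·2}·(-1)^1·(+1)^2 = -1.
v=13: a=13^1·(≡1), b=13^1·(≡2) mod 13; (1|13)=+1, (2|13)=-1; (−1)^{1·1·6}·(+1)^1·(-1)^1 = -1.
v=11: a=11^0·(≡6), b=11^2·(≡3) mod 11; (6|11)=-1, (3|11)=+1; (−1)^{0·2·5}·(-1)^2·(+1)^0 = +1.
(13, -2470 / ℚ) ramifies at {2, 5, 13, 19}: a division algebra.

[2, 5, 13, 19]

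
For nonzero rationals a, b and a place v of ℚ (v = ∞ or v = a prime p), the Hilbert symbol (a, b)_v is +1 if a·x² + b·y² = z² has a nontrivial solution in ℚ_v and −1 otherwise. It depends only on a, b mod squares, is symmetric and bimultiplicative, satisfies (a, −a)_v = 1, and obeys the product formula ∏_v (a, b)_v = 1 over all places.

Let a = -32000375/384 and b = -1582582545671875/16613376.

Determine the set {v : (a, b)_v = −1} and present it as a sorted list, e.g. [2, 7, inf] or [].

Mod squares: a ≡ -5610, b ≡ -1122. Check v ∈ {∞, 2, 3, 5, 11, 13, 17, 37}.
v=3: a=3^-1·(≡2), b=3^-1·(≡1) mod 3; (2|3)=-1, (1|3)=+1; (−1)^{-1·-1·1}·(-1)^-1·(+1)^-1 = +1.
v=17: a=17^1·(≡12), b=17^3·(≡15) mod 17; (12|17)=-1, (15|17)=+1; (−1)^{1·3·8}·(-1)^3·(+1)^1 = -1.
v=37: a=37^2·(≡35), b=37^4·(≡1) mod 37; (35|37)=-1, (1|37)=+1; (−1)^{2·4·18}·(-1)^4·(+1)^2 = +1.
v=∞: -5610 < 0 and -1122 < 0  ⇒  (a,b)_∞ = -1.
v=5: a=5^3·(≡3), b=5^6·(≡2) mod 5; (3|5)=-1, (2|5)=-1; (−1)^{3·6·2}·(-1)^6·(-1)^3 = -1.
v=13: a=13^0·(≡5), b=13^-2·(≡10) mod 13; (5|13)=-1, (10|13)=+1; (−1)^{0·-2·6}·(-1)^-2·(+1)^0 = +1.
v=11: a=11^1·(≡10), b=11^1·(≡6) mod 11; (10|11)=-1, (6|11)=-1; (−1)^{1·1·5}·(-1)^1·(-1)^1 = -1.
v=2: v_2(a)=-7, v_2(b)=-15; units ≡ 3, 7 (mod 8); ε·ε+αω+βω = 1·1+-7·0+-15·1 ≡ 0  ⇒  (a,b)_2 = +1.
Ram(-5610, -1122) = {5, 11, 17, ∞}; no ℚ_5-point on the conic.

[5, 11, 17, inf]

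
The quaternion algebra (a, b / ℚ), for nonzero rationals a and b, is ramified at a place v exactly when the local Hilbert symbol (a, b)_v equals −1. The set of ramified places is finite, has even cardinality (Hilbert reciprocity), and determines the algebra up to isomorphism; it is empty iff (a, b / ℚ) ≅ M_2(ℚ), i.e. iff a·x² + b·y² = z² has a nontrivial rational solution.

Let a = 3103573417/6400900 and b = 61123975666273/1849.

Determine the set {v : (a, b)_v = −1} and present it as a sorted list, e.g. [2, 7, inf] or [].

(a, b) ≡ (1537, 11713) mod (ℚ^×)²; places V = {2, 5, 7, 11, 13, 17, 23, 29, 43, 47, 53, ∞}.
(a,b)_2: α=-2, β=0; u≡1, v≡1 (mod 8); ε(u)ε(v)=0·0, αω(v)=-2·0, βω(u)=0·0; sum ≡ 0  ⇒  +1.
(a,b)_5: α=-2, u≡2; β=0, v≡2 (mod 5); (2|5)=-1, (2|5)=-1; sign (−1)^0·-1^0·-1^-2 = +1.
(a,b)_47: α=0, u≡22; β=2, v≡5 (mod 47); (22|47)=-1, (5|47)=-1; sign (−1)^0·-1^2·-1^0 = +1.
(a,b)_13: α=0, u≡4; β=1, v≡1 (mod 13); (4|13)=+1, (1|13)=+1; sign (−1)^0·+1^1·+1^0 = +1.
(a,b)_29: α=3, u≡16; β=2, v≡8 (mod 29); (16|29)=+1, (8|29)=-1; sign (−1)^0·+1^2·-1^3 = -1.
(a,b)_23: α=-2, u≡19; β=0, v≡3 (mod 23); (19|23)=-1, (3|23)=+1; sign (−1)^0·-1^0·+1^-2 = +1.
(a,b)_53: α=1, u≡44; β=3, v≡7 (mod 53); (44|53)=+1, (7|53)=+1; sign (−1)^0·+1^3·+1^1 = +1.
(a,b)_∞: sgn(1537)=+, sgn(11713)=+, so +1.
(a,b)_11: α=-2, u≡10; β=0, v≡3 (mod 11); (10|11)=-1, (3|11)=+1; sign (−1)^0·-1^0·+1^-2 = +1.
(a,b)_43: α=0, u≡7; β=-2, v≡17 (mod 43); (7|43)=-1, (17|43)=+1; sign (−1)^0·-1^-2·+1^0 = +1.
(a,b)_17: α=0, u≡6; β=1, v≡4 (mod 17); (6|17)=-1, (4|17)=+1; sign (−1)^0·-1^1·+1^0 = -1.
(a,b)_7: α=4, u≡2; β=0, v≡2 (mod 7); (2|7)=+1, (2|7)=+1; sign (−1)^0·+1^0·+1^4 = +1.
|Ram(1537, 11713)| = 2, even; anisotropic at {17, 29}.

[17, 29]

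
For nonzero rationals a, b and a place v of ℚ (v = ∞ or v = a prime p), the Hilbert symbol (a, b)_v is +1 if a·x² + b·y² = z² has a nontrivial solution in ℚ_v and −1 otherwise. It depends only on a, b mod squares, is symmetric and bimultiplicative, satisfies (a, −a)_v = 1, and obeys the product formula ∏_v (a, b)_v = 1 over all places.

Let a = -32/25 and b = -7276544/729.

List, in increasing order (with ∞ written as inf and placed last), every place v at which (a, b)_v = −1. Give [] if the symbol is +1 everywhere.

Mod squares: a ≡ -2, b ≡ -7106. Check v ∈ {∞, 2, 3, 5, 11, 17, 19}.
v=2: v_2(a)=5, v_2(b)=11; units ≡ 7, 7 (mod 8); ε·ε+αω+βω = 1·1+5·0+11·0 ≡ 1  ⇒  (a,b)_2 = -1.
v=5: a=5^-2·(≡3), b=5^0·(≡4) mod 5; (3|5)=-1, (4|5)=+1; (−1)^{-2·0·2}·(-1)^0·(+1)^-2 = +1.
v=19: a=19^0·(≡1), b=19^1·(≡1) mod 19; (1|19)=+1, (1|19)=+1; (−1)^{0·1·9}·(+1)^1·(+1)^0 = +1.
v=3: a=3^0·(≡1), b=3^-6·(≡1) mod 3; (1|3)=+1, (1|3)=+1; (−1)^{0·-6·1}·(+1)^-6·(+1)^0 = +1.
v=17: a=17^0·(≡13), b=17^1·(≡3) mod 17; (13|17)=+1, (3|17)=-1; (−1)^{0·1·8}·(+1)^1·(-1)^0 = +1.
v=∞: -2 < 0 and -7106 < 0  ⇒  (a,b)_∞ = -1.
v=11: a=11^0·(≡4), b=11^1·(≡1) mod 11; (4|11)=+1, (1|11)=+1; (−1)^{0·1·5}·(+1)^1·(+1)^0 = +1.
|Ram(-2, -7106)| = 2, even; anisotropic at {2, ∞}.

[2, inf]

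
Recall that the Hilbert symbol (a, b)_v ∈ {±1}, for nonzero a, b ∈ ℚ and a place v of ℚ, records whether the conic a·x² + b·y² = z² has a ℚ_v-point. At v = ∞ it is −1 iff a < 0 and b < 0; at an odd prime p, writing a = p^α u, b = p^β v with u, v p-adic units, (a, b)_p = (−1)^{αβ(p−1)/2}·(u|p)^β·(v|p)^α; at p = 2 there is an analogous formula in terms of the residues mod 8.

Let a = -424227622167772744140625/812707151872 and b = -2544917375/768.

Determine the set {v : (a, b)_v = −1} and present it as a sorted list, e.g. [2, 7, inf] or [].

Mod squares: a ≡ -7, b ≡ -1365. Check v ∈ {∞, 2, 3, 5, 7, 11, 13, 23, 29, 43}.
v=2: v_2(a)=-16, v_2(b)=-8; units ≡ 1, 3 (mod 8); ε·ε+αω+βω = 0·1+-16·1+-8·0 ≡ 0  ⇒  (a,b)_2 = +1.
v=7: a=7^-1·(≡3), b=7^1·(≡1) mod 7; (3|7)=-1, (1|7)=+1; (−1)^{-1·1·3}·(-1)^1·(+1)^-1 = +1.
v=∞: -7 < 0 and -1365 < 0  ⇒  (a,b)_∞ = -1.
v=43: a=43^4·(≡31), b=43^2·(≡41) mod 43; (31|43)=+1, (41|43)=+1; (−1)^{4·2·21}·(+1)^2·(+1)^4 = +1.
v=5: a=5^10·(≡3), b=5^3·(≡2) mod 5; (3|5)=-1, (2|5)=-1; (−1)^{10·3·2}·(-1)^3·(-1)^10 = -1.
v=23: a=23^2·(≡8), b=23^0·(≡14) mod 23; (8|23)=+1, (14|23)=-1; (−1)^{2·0·11}·(+1)^0·(-1)^2 = +1.
v=13: a=13^4·(≡8), b=13^1·(≡4) mod 13; (8|13)=-1, (4|13)=+1; (−1)^{4·1·6}·(-1)^1·(+1)^4 = -1.
v=3: a=3^0·(≡2), b=3^-1·(≡1) mod 3; (2|3)=-1, (1|3)=+1; (−1)^{0·-1·1}·(-1)^-1·(+1)^0 = -1.
v=11: a=11^-6·(≡1), b=11^2·(≡6) mod 11; (1|11)=+1, (6|11)=-1; (−1)^{-6·2·5}·(+1)^2·(-1)^-6 = +1.
v=29: a=29^2·(≡20), b=29^0·(≡3) mod 29; (20|29)=+1, (3|29)=-1; (−1)^{2·0·14}·(+1)^0·(-1)^2 = +1.
(-7, -1365 / ℚ) ramifies at {3, 5, 13, ∞}: a division algebra.

[3, 5, 13, inf]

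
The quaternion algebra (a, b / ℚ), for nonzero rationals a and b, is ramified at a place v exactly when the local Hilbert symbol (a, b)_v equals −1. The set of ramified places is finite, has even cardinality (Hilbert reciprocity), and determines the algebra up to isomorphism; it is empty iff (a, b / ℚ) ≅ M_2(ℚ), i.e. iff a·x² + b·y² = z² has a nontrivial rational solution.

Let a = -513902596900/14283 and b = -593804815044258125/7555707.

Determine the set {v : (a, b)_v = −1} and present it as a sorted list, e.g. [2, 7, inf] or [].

[11, inf]

Mod squares: a ≡ -3, b ≡ -231. Check v ∈ {∞, 2, 3, 5, 7, 11, 19, 23}.
v=3: a=3^-3·(≡2), b=3^-3·(≡1) mod 3; (2|3)=-1, (1|3)=+1; (−1)^{-3·-3·1}·(-1)^-3·(+1)^-3 = +1.
v=23: a=23^-2·(≡14), b=23^-4·(≡21) mod 23; (14|23)=-1, (21|23)=-1; (−1)^{-2·-4·11}·(-1)^-4·(-1)^-2 = +1.
v=5: a=5^2·(≡3), b=5^4·(≡1) mod 5; (3|5)=-1, (1|5)=+1; (−1)^{2·4·2}·(-1)^4·(+1)^2 = +1.
v=∞: -3 < 0 and -231 < 0  ⇒  (a,b)_∞ = -1.
v=2: v_2(a)=2, v_2(b)=0; units ≡ 5, 1 (mod 8); ε·ε+αω+βω = 0·0+2·0+0·1 ≡ 0  ⇒  (a,b)_2 = +1.
v=7: a=7^6·(≡4), b=7^11·(≡4) mod 7; (4|7)=+1, (4|7)=+1; (−1)^{6·11·3}·(+1)^11·(+1)^6 = +1.
v=19: a=19^2·(≡7), b=19^2·(≡4) mod 19; (7|19)=+1, (4|19)=+1; (−1)^{2·2·9}·(+1)^2·(+1)^2 = +1.
v=11: a=11^2·(≡6), b=11^3·(≡1) mod 11; (6|11)=-1, (1|11)=+1; (−1)^{2·3·5}·(-1)^3·(+1)^2 = -1.
(-3, -231 / ℚ) ramifies at {11, ∞}: a division algebra.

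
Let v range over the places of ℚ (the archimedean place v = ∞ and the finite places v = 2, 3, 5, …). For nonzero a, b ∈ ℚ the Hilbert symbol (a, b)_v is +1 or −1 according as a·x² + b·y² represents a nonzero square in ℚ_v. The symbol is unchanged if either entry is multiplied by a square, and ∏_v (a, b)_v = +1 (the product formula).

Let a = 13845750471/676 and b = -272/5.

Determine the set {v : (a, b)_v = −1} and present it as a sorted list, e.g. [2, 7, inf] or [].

(a, b) ≡ (234479, -85) mod (ℚ^×)²; places V = {2, 3, 5, 7, 13, 17, 19, 41, 43, ∞}.
(a,b)_3: α=10, u≡2; β=0, v≡2 (mod 3); (2|3)=-1, (2|3)=-1; sign (−1)^0·-1^0·-1^10 = +1.
(a,b)_7: α=1, u≡2; β=0, v≡3 (mod 7); (2|7)=+1, (3|7)=-1; sign (−1)^0·+1^0·-1^1 = -1.
(a,b)_5: α=0, u≡1; β=-1, v≡3 (mod 5); (1|5)=+1, (3|5)=-1; sign (−1)^0·+1^-1·-1^0 = +1.
(a,b)_2: α=-2, β=4; u≡7, v≡3 (mod 8); ε(u)ε(v)=1·1, αω(v)=-2·1, βω(u)=4·0; sum ≡ 1  ⇒  -1.
(a,b)_43: α=1, u≡21; β=0, v≡23 (mod 43); (21|43)=+1, (23|43)=+1; sign (−1)^0·+1^0·+1^1 = +1.
(a,b)_41: α=1, u≡9; β=0, v≡3 (mod 41); (9|41)=+1, (3|41)=-1; sign (−1)^0·+1^0·-1^1 = -1.
(a,b)_∞: sgn(234479)=+, sgn(-85)=−, so +1.
(a,b)_19: α=1, u≡18; β=0, v≡14 (mod 19); (18|19)=-1, (14|19)=-1; sign (−1)^0·-1^0·-1^1 = -1.
(a,b)_17: α=0, u≡4; β=1, v≡7 (mod 17); (4|17)=+1, (7|17)=-1; sign (−1)^0·+1^1·-1^0 = +1.
(a,b)_13: α=-2, u≡5; β=0, v≡8 (mod 13); (5|13)=-1, (8|13)=-1; sign (−1)^0·-1^0·-1^-2 = +1.
Ram(234479, -85) = {2, 7, 19, 41}; no ℚ_2-point on the conic.

[2, 7, 19, 41]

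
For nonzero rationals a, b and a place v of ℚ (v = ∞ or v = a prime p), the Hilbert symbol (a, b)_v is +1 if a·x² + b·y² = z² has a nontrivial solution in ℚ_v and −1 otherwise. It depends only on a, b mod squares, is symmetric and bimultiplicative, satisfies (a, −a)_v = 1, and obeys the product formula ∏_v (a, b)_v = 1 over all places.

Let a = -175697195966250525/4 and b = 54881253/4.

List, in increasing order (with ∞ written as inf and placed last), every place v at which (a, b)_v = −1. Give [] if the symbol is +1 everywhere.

Mod squares: a ≡ -21, b ≡ 6097917. Check v ∈ {∞, 2, 3, 5, 7, 17, 19, 29, 31}.
v=3: a=3^5·(≡2), b=3^3·(≡1) mod 3; (2|3)=-1, (1|3)=+1; (−1)^{5·3·1}·(-1)^3·(+1)^5 = +1.
v=∞: -21 < 0 and 6097917 > 0  ⇒  (a,b)_∞ = +1.
v=29: a=29^2·(≡18), b=29^1·(≡1) mod 29; (18|29)=-1, (1|29)=+1; (−1)^{2·1·14}·(-1)^1·(+1)^2 = -1.
v=7: a=7^3·(≡4), b=7^1·(≡1) mod 7; (4|7)=+1, (1|7)=+1; (−1)^{3·1·3}·(+1)^1·(+1)^3 = -1.
v=31: a=31^2·(≡28), b=31^1·(≡27) mod 31; (28|31)=+1, (27|31)=-1; (−1)^{2·1·15}·(+1)^1·(-1)^2 = +1.
v=19: a=19^2·(≡9), b=19^1·(≡3) mod 19; (9|19)=+1, (3|19)=-1; (−1)^{2·1·9}·(+1)^1·(-1)^2 = +1.
v=5: a=5^2·(≡1), b=5^0·(≡2) mod 5; (1|5)=+1, (2|5)=-1; (−1)^{2·0·2}·(+1)^0·(-1)^2 = +1.
v=2: v_2(a)=-2, v_2(b)=-2; units ≡ 3, 5 (mod 8); ε·ε+αω+βω = 1·0+-2·1+-2·1 ≡ 0  ⇒  (a,b)_2 = +1.
v=17: a=17^2·(≡13), b=17^1·(≡15) mod 17; (13|17)=+1, (15|17)=+1; (−1)^{2·1·8}·(+1)^1·(+1)^2 = +1.
(-21, 6097917 / ℚ) ramifies at {7, 29}: a division algebra.

[7, 29]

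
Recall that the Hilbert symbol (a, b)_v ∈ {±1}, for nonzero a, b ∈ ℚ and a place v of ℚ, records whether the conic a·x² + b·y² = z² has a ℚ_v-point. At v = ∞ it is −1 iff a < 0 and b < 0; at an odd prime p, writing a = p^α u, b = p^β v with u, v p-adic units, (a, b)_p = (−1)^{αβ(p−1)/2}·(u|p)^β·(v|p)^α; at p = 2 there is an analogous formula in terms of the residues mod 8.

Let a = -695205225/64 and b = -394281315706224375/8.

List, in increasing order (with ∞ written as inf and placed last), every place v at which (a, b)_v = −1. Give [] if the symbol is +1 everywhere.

(a, b) ≡ (-3089801, -945438) mod (ℚ^×)²; places V = {2, 3, 5, 11, 13, 17, 23, 31, 41, ∞}.
(a,b)_13: α=1, u≡5; β=1, v≡3 (mod 13); (5|13)=-1, (3|13)=+1; sign (−1)^0·-1^1·+1^1 = -1.
(a,b)_31: α=1, u≡7; β=1, v≡3 (mod 31); (7|31)=+1, (3|31)=-1; sign (−1)^1·+1^1·-1^1 = +1.
(a,b)_17: α=1, u≡6; β=1, v≡7 (mod 17); (6|17)=-1, (7|17)=-1; sign (−1)^0·-1^1·-1^1 = +1.
(a,b)_2: α=-6, β=-3; u≡7, v≡1 (mod 8); ε(u)ε(v)=1·0, αω(v)=-6·0, βω(u)=-3·0; sum ≡ 0  ⇒  +1.
(a,b)_23: α=0, u≡19; β=1, v≡2 (mod 23); (19|23)=-1, (2|23)=+1; sign (−1)^0·-1^1·+1^0 = -1.
(a,b)_3: α=2, u≡1; β=9, v≡1 (mod 3); (1|3)=+1, (1|3)=+1; sign (−1)^0·+1^9·+1^2 = +1.
(a,b)_∞: sgn(-3089801)=−, sgn(-945438)=−, so -1.
(a,b)_5: α=2, u≡4; β=4, v≡2 (mod 5); (4|5)=+1, (2|5)=-1; sign (−1)^0·+1^4·-1^2 = +1.
(a,b)_11: α=1, u≡4; β=2, v≡4 (mod 11); (4|11)=+1, (4|11)=+1; sign (−1)^0·+1^2·+1^1 = +1.
(a,b)_41: α=1, u≡17; β=2, v≡34 (mod 41); (17|41)=-1, (34|41)=-1; sign (−1)^0·-1^2·-1^1 = -1.
Ram(-3089801, -945438) = {13, 23, 41, ∞}; no ℚ_13-point on the conic.

[13, 23, 41, inf]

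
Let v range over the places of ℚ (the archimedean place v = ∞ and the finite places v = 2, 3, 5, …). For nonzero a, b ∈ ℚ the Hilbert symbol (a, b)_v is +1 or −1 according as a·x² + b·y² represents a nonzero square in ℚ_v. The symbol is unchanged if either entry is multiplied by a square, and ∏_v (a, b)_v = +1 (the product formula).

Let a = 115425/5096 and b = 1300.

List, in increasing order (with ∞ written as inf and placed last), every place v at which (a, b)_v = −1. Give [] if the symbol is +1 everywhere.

(a, b) ≡ (1482, 13) mod (ℚ^×)²; places V = {2, 3, 5, 7, 13, 19, ∞}.
(a,b)_3: α=5, u≡2; β=0, v≡1 (mod 3); (2|3)=-1, (1|3)=+1; sign (−1)^0·-1^0·+1^5 = +1.
(a,b)_7: α=-2, u≡5; β=0, v≡5 (mod 7); (5|7)=-1, (5|7)=-1; sign (−1)^0·-1^0·-1^-2 = +1.
(a,b)_∞: sgn(1482)=+, sgn(13)=+, so +1.
(a,b)_2: α=-3, β=2; u≡5, v≡5 (mod 8); ε(u)ε(v)=0·0, αω(v)=-3·1, βω(u)=2·1; sum ≡ 1  ⇒  -1.
(a,b)_19: α=1, u≡13; β=0, v≡8 (mod 19); (13|19)=-1, (8|19)=-1; sign (−1)^0·-1^0·-1^1 = -1.
(a,b)_5: α=2, u≡2; β=2, v≡2 (mod 5); (2|5)=-1, (2|5)=-1; sign (−1)^0·-1^2·-1^2 = +1.
(a,b)_13: α=-1, u≡12; β=1, v≡9 (mod 13); (12|13)=+1, (9|13)=+1; sign (−1)^0·+1^1·+1^-1 = +1.
|Ram(1482, 13)| = 2, even; anisotropic at {2, 19}.

[2, 19]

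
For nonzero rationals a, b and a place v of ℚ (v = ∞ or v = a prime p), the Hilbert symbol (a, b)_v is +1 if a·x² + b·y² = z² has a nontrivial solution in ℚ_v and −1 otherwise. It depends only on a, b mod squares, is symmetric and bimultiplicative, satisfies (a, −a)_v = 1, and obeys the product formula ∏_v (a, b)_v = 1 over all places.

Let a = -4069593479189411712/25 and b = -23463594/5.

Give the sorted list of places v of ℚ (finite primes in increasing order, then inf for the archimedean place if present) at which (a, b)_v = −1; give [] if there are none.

Mod squares: a ≡ -462, b ≡ -1330. Check v ∈ {∞, 2, 3, 5, 7, 11, 19}.
v=19: a=19^2·(≡12), b=19^1·(≡11) mod 19; (12|19)=-1, (11|19)=+1; (−1)^{2·1·9}·(-1)^1·(+1)^2 = -1.
v=∞: -462 < 0 and -1330 < 0  ⇒  (a,b)_∞ = -1.
v=11: a=11^5·(≡10), b=11^2·(≡1) mod 11; (10|11)=-1, (1|11)=+1; (−1)^{5·2·5}·(-1)^2·(+1)^5 = +1.
v=3: a=3^13·(≡2), b=3^6·(≡2) mod 3; (2|3)=-1, (2|3)=-1; (−1)^{13·6·1}·(-1)^6·(-1)^13 = -1.
v=2: v_2(a)=7, v_2(b)=1; units ≡ 1, 7 (mod 8); ε·ε+αω+βω = 0·1+7·0+1·0 ≡ 0  ⇒  (a,b)_2 = +1.
v=7: a=7^3·(≡2), b=7^1·(≡3) mod 7; (2|7)=+1, (3|7)=-1; (−1)^{3·1·3}·(+1)^1·(-1)^3 = +1.
v=5: a=5^-2·(≡3), b=5^-1·(≡1) mod 5; (3|5)=-1, (1|5)=+1; (−1)^{-2·-1·2}·(-1)^-1·(+1)^-2 = -1.
|Ram(-462, -1330)| = 4, even; anisotropic at {3, 5, 19, ∞}.

[3, 5, 19, inf]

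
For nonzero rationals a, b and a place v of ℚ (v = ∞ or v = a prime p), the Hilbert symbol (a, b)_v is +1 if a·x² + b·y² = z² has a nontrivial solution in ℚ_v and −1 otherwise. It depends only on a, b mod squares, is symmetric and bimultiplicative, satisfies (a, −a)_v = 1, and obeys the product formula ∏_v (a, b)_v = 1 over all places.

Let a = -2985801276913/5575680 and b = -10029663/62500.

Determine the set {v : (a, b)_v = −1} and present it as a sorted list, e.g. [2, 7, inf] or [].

(a, b) ≡ (-38285, -7) mod (ℚ^×)²; places V = {2, 3, 5, 7, 11, 13, 19, 31, ∞}.
(a,b)_11: α=-2, u≡7; β=0, v≡3 (mod 11); (7|11)=-1, (3|11)=+1; sign (−1)^0·-1^0·+1^-2 = +1.
(a,b)_7: α=4, u≡6; β=3, v≡3 (mod 7); (6|7)=-1, (3|7)=-1; sign (−1)^0·-1^3·-1^4 = -1.
(a,b)_13: α=3, u≡6; β=0, v≡5 (mod 13); (6|13)=-1, (5|13)=-1; sign (−1)^0·-1^0·-1^3 = -1.
(a,b)_31: α=3, u≡16; β=0, v≡27 (mod 31); (16|31)=+1, (27|31)=-1; sign (−1)^0·+1^0·-1^3 = -1.
(a,b)_2: α=-10, β=-2; u≡3, v≡1 (mod 8); ε(u)ε(v)=1·0, αω(v)=-10·0, βω(u)=-2·1; sum ≡ 0  ⇒  +1.
(a,b)_5: α=-1, u≡2; β=-6, v≡3 (mod 5); (2|5)=-1, (3|5)=-1; sign (−1)^0·-1^-6·-1^-1 = -1.
(a,b)_19: α=1, u≡10; β=2, v≡10 (mod 19); (10|19)=-1, (10|19)=-1; sign (−1)^0·-1^2·-1^1 = -1.
(a,b)_∞: sgn(-38285)=−, sgn(-7)=−, so -1.
(a,b)_3: α=-2, u≡1; β=4, v≡2 (mod 3); (1|3)=+1, (2|3)=-1; sign (−1)^0·+1^4·-1^-2 = +1.
|Ram(-38285, -7)| = 6, even; anisotropic at {5, 7, 13, 19, 31, ∞}.

[5, 7, 13, 19, 31, inf]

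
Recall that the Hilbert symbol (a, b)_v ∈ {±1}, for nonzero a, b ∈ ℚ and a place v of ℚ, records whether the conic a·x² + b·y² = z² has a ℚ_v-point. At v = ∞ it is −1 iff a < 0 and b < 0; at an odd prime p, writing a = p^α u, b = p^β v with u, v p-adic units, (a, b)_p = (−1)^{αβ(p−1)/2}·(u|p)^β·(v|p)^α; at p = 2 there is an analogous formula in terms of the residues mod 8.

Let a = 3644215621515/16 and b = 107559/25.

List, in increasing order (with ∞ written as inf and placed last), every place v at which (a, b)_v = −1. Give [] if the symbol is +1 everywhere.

Mod squares: a ≡ 35, b ≡ 11951. Check v ∈ {∞, 2, 3, 5, 7, 17, 19, 37}.
v=3: a=3^6·(≡2), b=3^2·(≡2) mod 3; (2|3)=-1, (2|3)=-1; (−1)^{6·2·1}·(-1)^2·(-1)^6 = +1.
v=2: v_2(a)=-4, v_2(b)=0; units ≡ 3, 7 (mod 8); ε·ε+αω+βω = 1·1+-4·0+0·1 ≡ 1  ⇒  (a,b)_2 = -1.
v=5: a=5^1·(≡3), b=5^-2·(≡4) mod 5; (3|5)=-1, (4|5)=+1; (−1)^{1·-2·2}·(-1)^-2·(+1)^1 = +1.
v=7: a=7^1·(≡3), b=7^0·(≡1) mod 7; (3|7)=-1, (1|7)=+1; (−1)^{1·0·3}·(-1)^0·(+1)^1 = +1.
v=17: a=17^2·(≡4), b=17^1·(≡11) mod 17; (4|17)=+1, (11|17)=-1; (−1)^{2·1·8}·(+1)^1·(-1)^2 = +1.
v=37: a=37^2·(≡8), b=37^1·(≡26) mod 37; (8|37)=-1, (26|37)=+1; (−1)^{2·1·18}·(-1)^1·(+1)^2 = -1.
v=19: a=19^2·(≡9), b=19^1·(≡3) mod 19; (9|19)=+1, (3|19)=-1; (−1)^{2·1·9}·(+1)^1·(-1)^2 = +1.
v=∞: 35 > 0 and 11951 > 0  ⇒  (a,b)_∞ = +1.
(35, 11951 / ℚ) ramifies at {2, 37}: a division algebra.

[2, 37]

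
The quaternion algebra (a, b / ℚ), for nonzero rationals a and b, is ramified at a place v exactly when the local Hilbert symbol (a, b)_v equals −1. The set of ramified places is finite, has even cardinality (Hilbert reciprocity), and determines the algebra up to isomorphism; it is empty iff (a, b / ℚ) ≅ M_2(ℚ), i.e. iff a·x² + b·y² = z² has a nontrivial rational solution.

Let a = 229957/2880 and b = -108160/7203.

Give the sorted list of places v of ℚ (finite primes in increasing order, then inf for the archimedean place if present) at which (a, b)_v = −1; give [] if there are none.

[3, 5]

(a, b) ≡ (65, -30) mod (ℚ^×)²; places V = {2, 3, 5, 7, 13, 19, ∞}.
(a,b)_∞: sgn(65)=+, sgn(-30)=−, so +1.
(a,b)_13: α=1, u≡5; β=2, v≡10 (mod 13); (5|13)=-1, (10|13)=+1; sign (−1)^0·-1^2·+1^1 = +1.
(a,b)_2: α=-6, β=7; u≡1, v≡1 (mod 8); ε(u)ε(v)=0·0, αω(v)=-6·0, βω(u)=7·0; sum ≡ 0  ⇒  +1.
(a,b)_7: α=2, u≡1; β=-4, v≡6 (mod 7); (1|7)=+1, (6|7)=-1; sign (−1)^0·+1^-4·-1^2 = +1.
(a,b)_3: α=-2, u≡2; β=-1, v≡2 (mod 3); (2|3)=-1, (2|3)=-1; sign (−1)^0·-1^-1·-1^-2 = -1.
(a,b)_5: α=-1, u≡2; β=1, v≡1 (mod 5); (2|5)=-1, (1|5)=+1; sign (−1)^0·-1^1·+1^-1 = -1.
(a,b)_19: α=2, u≡13; β=0, v≡13 (mod 19); (13|19)=-1, (13|19)=-1; sign (−1)^0·-1^0·-1^2 = +1.
(65, -30 / ℚ) ramifies at {3, 5}: a division algebra.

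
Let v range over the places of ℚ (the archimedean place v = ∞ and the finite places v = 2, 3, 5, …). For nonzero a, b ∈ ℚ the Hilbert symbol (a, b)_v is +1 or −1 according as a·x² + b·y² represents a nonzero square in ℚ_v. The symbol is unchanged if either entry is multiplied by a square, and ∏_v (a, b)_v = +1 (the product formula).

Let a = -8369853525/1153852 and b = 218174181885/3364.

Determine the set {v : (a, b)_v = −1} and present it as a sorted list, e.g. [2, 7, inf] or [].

(a, b) ≡ (-30107, 165) mod (ℚ^×)²; places V = {2, 3, 5, 7, 11, 17, 23, 29, 31, ∞}.
(a,b)_∞: sgn(-30107)=−, sgn(165)=+, so +1.
(a,b)_23: α=1, u≡16; β=2, v≡1 (mod 23); (16|23)=+1, (1|23)=+1; sign (−1)^0·+1^2·+1^1 = +1.
(a,b)_29: α=-2, u≡20; β=-2, v≡16 (mod 29); (20|29)=+1, (16|29)=+1; sign (−1)^0·+1^-2·+1^-2 = +1.
(a,b)_11: α=1, u≡6; β=1, v≡4 (mod 11); (6|11)=-1, (4|11)=+1; sign (−1)^1·-1^1·+1^1 = +1.
(a,b)_17: α=1, u≡11; β=2, v≡14 (mod 17); (11|17)=-1, (14|17)=-1; sign (−1)^0·-1^2·-1^1 = -1.
(a,b)_31: α=2, u≡18; β=2, v≡4 (mod 31); (18|31)=+1, (4|31)=+1; sign (−1)^0·+1^2·+1^2 = +1.
(a,b)_2: α=-2, β=-2; u≡5, v≡5 (mod 8); ε(u)ε(v)=0·0, αω(v)=-2·1, βω(u)=-2·1; sum ≡ 0  ⇒  +1.
(a,b)_7: α=-3, u≡4; β=0, v≡4 (mod 7); (4|7)=+1, (4|7)=+1; sign (−1)^0·+1^0·+1^-3 = +1.
(a,b)_5: α=2, u≡2; β=1, v≡3 (mod 5); (2|5)=-1, (3|5)=-1; sign (−1)^0·-1^1·-1^2 = -1.
(a,b)_3: α=4, u≡1; β=3, v≡1 (mod 3); (1|3)=+1, (1|3)=+1; sign (−1)^0·+1^3·+1^4 = +1.
|Ram(-30107, 165)| = 2, even; anisotropic at {5, 17}.

[5, 17]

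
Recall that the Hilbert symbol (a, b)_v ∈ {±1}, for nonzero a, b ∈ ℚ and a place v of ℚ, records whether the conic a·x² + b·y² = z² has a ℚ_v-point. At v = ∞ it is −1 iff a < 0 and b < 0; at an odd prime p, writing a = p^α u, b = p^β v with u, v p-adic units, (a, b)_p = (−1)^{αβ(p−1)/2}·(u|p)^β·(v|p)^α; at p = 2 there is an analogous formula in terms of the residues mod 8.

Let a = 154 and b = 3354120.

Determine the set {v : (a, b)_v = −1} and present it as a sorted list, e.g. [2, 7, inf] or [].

[2, 11]

Mod squares: a ≡ 154, b ≡ 770. Check v ∈ {∞, 2, 3, 5, 7, 11}.
v=11: a=11^1·(≡3), b=11^3·(≡1) mod 11; (3|11)=+1, (1|11)=+1; (−1)^{1·3·5}·(+1)^3·(+1)^1 = -1.
v=2: v_2(a)=1, v_2(b)=3; units ≡ 5, 1 (mod 8); ε·ε+αω+βω = 0·0+1·0+3·1 ≡ 1  ⇒  (a,b)_2 = -1.
v=3: a=3^0·(≡1), b=3^2·(≡2) mod 3; (1|3)=+1, (2|3)=-1; (−1)^{0·2·1}·(+1)^2·(-1)^0 = +1.
v=5: a=5^0·(≡4), b=5^1·(≡4) mod 5; (4|5)=+1, (4|5)=+1; (−1)^{0·1·2}·(+1)^1·(+1)^0 = +1.
v=7: a=7^1·(≡1), b=7^1·(≡3) mod 7; (1|7)=+1, (3|7)=-1; (−1)^{1·1·3}·(+1)^1·(-1)^1 = +1.
v=∞: 154 > 0 and 770 > 0  ⇒  (a,b)_∞ = +1.
(154, 770 / ℚ) ramifies at {2, 11}: a division algebra.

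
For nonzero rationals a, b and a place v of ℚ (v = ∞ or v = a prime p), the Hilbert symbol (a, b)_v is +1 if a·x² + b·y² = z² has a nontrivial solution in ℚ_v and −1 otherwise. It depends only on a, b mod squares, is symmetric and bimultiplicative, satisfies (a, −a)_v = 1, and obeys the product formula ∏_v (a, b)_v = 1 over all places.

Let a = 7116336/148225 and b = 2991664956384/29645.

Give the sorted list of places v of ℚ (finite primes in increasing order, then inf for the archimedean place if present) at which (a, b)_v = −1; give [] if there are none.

(a, b) ≡ (19, 110630) mod (ℚ^×)²; places V = {2, 3, 5, 7, 11, 13, 17, 19, 23, 37, ∞}.
(a,b)_3: α=4, u≡1; β=4, v≡2 (mod 3); (1|3)=+1, (2|3)=-1; sign (−1)^0·+1^4·-1^4 = +1.
(a,b)_19: α=1, u≡9; β=2, v≡13 (mod 19); (9|19)=+1, (13|19)=-1; sign (−1)^0·+1^2·-1^1 = -1.
(a,b)_11: α=-2, u≡10; β=-2, v≡9 (mod 11); (10|11)=-1, (9|11)=+1; sign (−1)^0·-1^-2·+1^-2 = +1.
(a,b)_23: α=0, u≡14; β=1, v≡16 (mod 23); (14|23)=-1, (16|23)=+1; sign (−1)^0·-1^1·+1^0 = -1.
(a,b)_7: α=-2, u≡3; β=-2, v≡2 (mod 7); (3|7)=-1, (2|7)=+1; sign (−1)^0·-1^-2·+1^-2 = +1.
(a,b)_13: α=0, u≡7; β=1, v≡11 (mod 13); (7|13)=-1, (11|13)=-1; sign (−1)^0·-1^1·-1^0 = -1.
(a,b)_17: α=2, u≡4; β=2, v≡3 (mod 17); (4|17)=+1, (3|17)=-1; sign (−1)^0·+1^2·-1^2 = +1.
(a,b)_∞: sgn(19)=+, sgn(110630)=+, so +1.
(a,b)_37: α=0, u≡5; β=1, v≡1 (mod 37); (5|37)=-1, (1|37)=+1; sign (−1)^0·-1^1·+1^0 = -1.
(a,b)_2: α=4, β=5; u≡3, v≡3 (mod 8); ε(u)ε(v)=1·1, αω(v)=4·1, βω(u)=5·1; sum ≡ 0  ⇒  +1.
(a,b)_5: α=-2, u≡4; β=-1, v≡1 (mod 5); (4|5)=+1, (1|5)=+1; sign (−1)^0·+1^-1·+1^-2 = +1.
(19, 110630 / ℚ) ramifies at {13, 19, 23, 37}: a division algebra.

[13, 19, 23, 37]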